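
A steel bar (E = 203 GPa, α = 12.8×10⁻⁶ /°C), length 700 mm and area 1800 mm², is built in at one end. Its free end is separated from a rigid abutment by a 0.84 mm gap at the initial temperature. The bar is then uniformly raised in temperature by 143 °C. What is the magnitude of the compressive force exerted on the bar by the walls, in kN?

P ≈ 230 kN

Unrestrained expansion: δ_free = αΔT L = 12.8×10⁻⁶ × 143 × 700 = 1.281 mm.
The gap closes (δ_free > 0.84 mm) and the wall then resists a further 1.281 − 0.84 = 0.4413 mm of expansion.
So σ = E(δ_free − g)/L = 203×10³ × 0.4413/700 = 128 MPa.
P = σA = 128 × 1800 = 230.3 kN.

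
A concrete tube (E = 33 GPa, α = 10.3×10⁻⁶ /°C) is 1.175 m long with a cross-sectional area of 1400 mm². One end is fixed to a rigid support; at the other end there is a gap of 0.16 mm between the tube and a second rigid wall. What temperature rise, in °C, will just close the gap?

Contact occurs when the free expansion equals the gap: αΔT L = 0.16 mm.
ΔT = 0.16 / (10.3×10⁻⁶ × 1175) = 13.22 °C.

ΔT ≈ 13.2 °C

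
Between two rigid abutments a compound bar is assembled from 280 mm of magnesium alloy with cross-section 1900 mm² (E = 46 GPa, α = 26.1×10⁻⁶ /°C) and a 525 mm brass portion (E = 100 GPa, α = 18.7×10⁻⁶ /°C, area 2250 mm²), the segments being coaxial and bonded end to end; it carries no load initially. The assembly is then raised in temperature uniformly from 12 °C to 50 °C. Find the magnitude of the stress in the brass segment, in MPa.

σ ≈ 52.2 MPa (compressive)

Free thermal expansion of the whole bar: Σ αᵢΔT Lᵢ = 26.1×10⁻⁶×38×280 + 18.7×10⁻⁶×38×525 = 0.6508 mm.
Since the ends are fixed, an axial force P builds up, equal in every segment, with P · Σ Lᵢ/(AᵢEᵢ) = δ_free.
Σ Lᵢ/(AᵢEᵢ) = 280/(1900×46×10³) + 525/(2250×100×10³) = 5.537×10⁻⁶ mm/N.
So P = 0.6508 / 5.537×10⁻⁶ = 117.5 kN, compressive.
σ_{brass} = P / A = 117500 / 2250 = 52.24 MPa.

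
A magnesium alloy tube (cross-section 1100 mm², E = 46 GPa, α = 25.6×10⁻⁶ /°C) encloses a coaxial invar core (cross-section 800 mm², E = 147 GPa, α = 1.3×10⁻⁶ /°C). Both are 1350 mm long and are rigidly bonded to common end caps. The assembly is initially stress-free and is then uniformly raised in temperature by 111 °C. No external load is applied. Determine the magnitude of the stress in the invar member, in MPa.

σ ≈ 119 MPa (tensile)

Both members must finish at the same length. With the larger α, the magnesium alloy tends to over-expand; the plates restrain it, putting the magnesium alloy in compression and the invar in tension. With no external load the two internal forces are equal and opposite, magnitude P.
Compatibility of the two members (thermal + elastic change equal): (α₁ − α₂)ΔT = P·[1/(A₁E₁) + 1/(A₂E₂)].
|α₁ − α₂|·ΔT = 24.3×10⁻⁶ × 111 = 0.002697.
1/(A₁E₁) + 1/(A₂E₂) = 1/(1100×46×10³) + 1/(800×147×10³) = 2.827×10⁻⁸ N⁻¹.
P = 0.002697 / 2.827×10⁻⁸ = 95420 N = 95.42 kN.
σ_{invar} = P/A₂ = 95420/800 = 119.3 MPa, tensile.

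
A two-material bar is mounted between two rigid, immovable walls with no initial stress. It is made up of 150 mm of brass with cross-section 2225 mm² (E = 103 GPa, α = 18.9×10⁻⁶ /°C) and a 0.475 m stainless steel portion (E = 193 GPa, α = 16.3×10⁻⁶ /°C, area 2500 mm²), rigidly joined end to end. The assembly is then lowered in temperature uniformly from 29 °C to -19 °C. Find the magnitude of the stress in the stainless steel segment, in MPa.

If the supports were absent, the total length change would be Σ αᵢΔT Lᵢ = 18.9×10⁻⁶×48×150 + 16.3×10⁻⁶×48×475 = 0.5077 mm.
The rigid supports impose zero overall length change; the single axial force P common to all segments must satisfy P Σ Lᵢ/(AᵢEᵢ) = δ_free.
The series flexibility is Σ Lᵢ/(AᵢEᵢ) = 150/(2225×103×10³) + 475/(2500×193×10³) = 1.639×10⁻⁶ mm/N.
So P = 0.5077 / 1.639×10⁻⁶ = 309.8 kN, tensile.
σ_{stainless steel} = P / A = 309800 / 2500 = 123.9 MPa.

σ ≈ 124 MPa (tensile)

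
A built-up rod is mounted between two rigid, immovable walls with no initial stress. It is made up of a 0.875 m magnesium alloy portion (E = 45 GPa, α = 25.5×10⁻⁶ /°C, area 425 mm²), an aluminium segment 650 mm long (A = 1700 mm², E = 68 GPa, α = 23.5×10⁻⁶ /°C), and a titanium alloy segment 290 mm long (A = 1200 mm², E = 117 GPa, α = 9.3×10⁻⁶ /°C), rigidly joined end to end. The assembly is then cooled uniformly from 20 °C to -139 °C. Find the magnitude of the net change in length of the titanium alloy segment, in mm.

|ΔL| ≈ 0.181 mm

With the walls removed the bar would change length by δ_free = Σ αᵢΔT Lᵢ = 25.5×10⁻⁶×159×875 + 23.5×10⁻⁶×159×650 + 9.3×10⁻⁶×159×290 = 6.405 mm.
Since the ends are fixed, an axial force P builds up, equal in every segment, with P · Σ Lᵢ/(AᵢEᵢ) = δ_free.
Σ Lᵢ/(AᵢEᵢ) = 875/(425×45×10³) + 650/(1700×68×10³) + 290/(1200×117×10³) = 5.344×10⁻⁵ mm/N.
P = 6.405 / 5.344×10⁻⁵ = 119900 N = 119.9 kN, tensile.
For the titanium alloy segment, free thermal change = 9.3×10⁻⁶×159×290 = 0.4288 mm and elastic change from P = 119900×290/(1200×117×10³) = 0.2476 mm; these oppose, so the net change is 0.181 mm (segment shortens).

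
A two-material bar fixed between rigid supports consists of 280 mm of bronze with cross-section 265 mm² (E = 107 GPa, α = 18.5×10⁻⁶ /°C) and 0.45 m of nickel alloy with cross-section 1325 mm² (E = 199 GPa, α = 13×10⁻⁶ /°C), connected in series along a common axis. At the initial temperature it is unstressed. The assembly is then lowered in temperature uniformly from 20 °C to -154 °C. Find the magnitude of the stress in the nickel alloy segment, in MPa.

σ ≈ 125 MPa (tensile)

Free thermal contraction of the whole bar: Σ αᵢΔT Lᵢ = 18.5×10⁻⁶×174×280 + 13×10⁻⁶×174×450 = 1.919 mm.
The rigid supports impose zero overall length change; the single axial force P common to all segments must satisfy P Σ Lᵢ/(AᵢEᵢ) = δ_free.
Σ Lᵢ/(AᵢEᵢ) = 280/(265×107×10³) + 450/(1325×199×10³) = 1.158×10⁻⁵ mm/N.
So P = 1.919 / 1.158×10⁻⁵ = 165.7 kN, tensile.
σ_{nickel alloy} = P / A = 165700 / 1325 = 125.1 MPa.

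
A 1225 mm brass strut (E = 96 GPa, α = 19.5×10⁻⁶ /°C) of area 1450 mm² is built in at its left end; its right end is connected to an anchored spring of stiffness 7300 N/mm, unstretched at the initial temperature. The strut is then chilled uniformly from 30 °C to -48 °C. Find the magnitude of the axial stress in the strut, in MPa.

Free thermal contraction: δ_free = αΔT L = 19.5×10⁻⁶ × 78 × 1225 = 1.863 mm.
Let P be the tensile force in the spring. The strut extends elastically by PL/(AE) and the spring stretches by P/k; together these equal δ_free.
P [ L/(AE) + 1/k ] = δ_free → P [ 1225/(1450×96×10³) + 1/(7300) ] = 1.863.
P = 1.863 / 0.0001458 = 12780 N.
σ = P/A = 12780/1450 = 8.814 MPa.

σ ≈ 8.81 MPa (tensile)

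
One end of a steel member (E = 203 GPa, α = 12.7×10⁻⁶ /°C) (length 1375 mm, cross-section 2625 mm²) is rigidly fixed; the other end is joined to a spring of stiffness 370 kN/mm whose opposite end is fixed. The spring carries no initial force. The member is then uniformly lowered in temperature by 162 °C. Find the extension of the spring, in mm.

δ ≈ 1.45 mm

The unrestrained thermal change is αΔT L = 12.7×10⁻⁶ × 162 × 1375 = 2.829 mm.
Let P be the tensile force in the spring. The member extends elastically by PL/(AE) and the spring stretches by P/k; together these equal δ_free.
So P = δ_free / [L/(AE) + 1/k] = 2.829 / [ 1375/(2625×203×10³) + 1/(370×10³) ].
P = 2.829 / 5.283×10⁻⁶ = 535500 N.
Spring extension = P/k = 535500/(370×10³) = 1.447 mm.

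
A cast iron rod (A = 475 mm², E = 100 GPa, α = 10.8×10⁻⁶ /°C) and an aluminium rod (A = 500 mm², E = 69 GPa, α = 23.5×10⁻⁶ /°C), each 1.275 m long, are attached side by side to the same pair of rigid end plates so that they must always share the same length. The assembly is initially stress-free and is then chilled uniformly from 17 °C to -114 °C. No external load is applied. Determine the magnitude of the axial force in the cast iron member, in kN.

The aluminium has the larger α, so on cooling it would change length more than the cast iron if both were free. The rigid plates force a common final length, so the aluminium is put into tension and the cast iron into compression, with equal and opposite forces P (no external load).
Equating the net (thermal + elastic) strains gives |α₁ − α₂|·ΔT = P·[1/(A₁E₁) + 1/(A₂E₂)].
|α₁ − α₂|·ΔT = 12.7×10⁻⁶ × 131 = 0.001664.
1/(A₁E₁) + 1/(A₂E₂) = 1/(475×100×10³) + 1/(500×69×10³) = 5.004×10⁻⁸ N⁻¹.
So P = 0.001664 / 5.004×10⁻⁸ = 33.25 kN.

P ≈ 33.2 kN (compressive in the cast iron)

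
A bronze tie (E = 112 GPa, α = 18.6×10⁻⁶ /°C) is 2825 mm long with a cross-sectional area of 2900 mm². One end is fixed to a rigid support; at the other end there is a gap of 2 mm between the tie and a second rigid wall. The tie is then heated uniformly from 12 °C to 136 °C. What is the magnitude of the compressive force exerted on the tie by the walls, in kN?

Free thermal elongation = αΔT L = 18.6×10⁻⁶ × 124 × 2825 = 6.516 mm.
This exceeds the 2 mm gap, so the wall pushes back. The portion of expansion that must be recovered elastically is δ_free − gap = 6.516 − 2 = 4.516 mm.
Compatibility: PL/(AE) = 4.516 mm, so σ = P/A = E × (4.516/2825) = 179 MPa.
Force on the wall = σA = 179 × 2900 mm² = 519.2 kN.

P ≈ 519 kN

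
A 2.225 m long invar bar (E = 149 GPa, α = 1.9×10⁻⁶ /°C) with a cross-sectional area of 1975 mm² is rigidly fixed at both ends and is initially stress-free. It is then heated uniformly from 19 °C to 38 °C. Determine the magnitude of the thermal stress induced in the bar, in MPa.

The supports are rigid, so the total axial strain is zero. The restrained thermal strain is ε = αΔT = 1.9×10⁻⁶ × 19 = 36.1×10⁻⁶.
The stress required to suppress this strain is σ = Eε = 149×10³ × 36.1×10⁻⁶ = 5.379 MPa, compressive since the bar is trying to expand.

σ ≈ 5.38 MPa (compressive)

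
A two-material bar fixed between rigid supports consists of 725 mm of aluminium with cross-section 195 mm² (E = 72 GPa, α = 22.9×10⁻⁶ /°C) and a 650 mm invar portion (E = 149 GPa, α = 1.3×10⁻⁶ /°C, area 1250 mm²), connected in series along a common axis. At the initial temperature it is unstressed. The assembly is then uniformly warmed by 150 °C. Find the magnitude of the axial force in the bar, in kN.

P ≈ 47.5 kN (compressive)

With the walls removed the bar would change length by δ_free = Σ αᵢΔT Lᵢ = 22.9×10⁻⁶×150×725 + 1.3×10⁻⁶×150×650 = 2.617 mm.
The rigid supports impose zero overall length change; the single axial force P common to all segments must satisfy P Σ Lᵢ/(AᵢEᵢ) = δ_free.
Σ Lᵢ/(AᵢEᵢ) = 725/(195×72×10³) + 650/(1250×149×10³) = 5.513×10⁻⁵ mm/N.
P = 2.617 / 5.513×10⁻⁵ = 47470 N = 47.47 kN, compressive.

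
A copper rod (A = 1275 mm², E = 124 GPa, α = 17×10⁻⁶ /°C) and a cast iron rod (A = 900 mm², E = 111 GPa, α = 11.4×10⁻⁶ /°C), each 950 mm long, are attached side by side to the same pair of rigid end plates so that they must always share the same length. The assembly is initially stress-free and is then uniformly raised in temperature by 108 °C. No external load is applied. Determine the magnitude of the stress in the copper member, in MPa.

σ ≈ 29 MPa (compressive)

The copper has the larger α, so on heating it would change length more than the cast iron if both were free. The rigid plates force a common final length, so the copper is put into compression and the cast iron into tension, with equal and opposite forces P (no external load).
Equating the net (thermal + elastic) strains gives |α₁ − α₂|·ΔT = P·[1/(A₁E₁) + 1/(A₂E₂)].
|α₁ − α₂|·ΔT = 5.6×10⁻⁶ × 108 = 0.0006048.
1/(A₁E₁) + 1/(A₂E₂) = 1/(1275×124×10³) + 1/(900×111×10³) = 1.634×10⁻⁸ N⁻¹.
So P = 0.0006048 / 1.634×10⁻⁸ = 37.02 kN.
σ_{copper} = P/A₁ = 37020/1275 = 29.04 MPa, compressive.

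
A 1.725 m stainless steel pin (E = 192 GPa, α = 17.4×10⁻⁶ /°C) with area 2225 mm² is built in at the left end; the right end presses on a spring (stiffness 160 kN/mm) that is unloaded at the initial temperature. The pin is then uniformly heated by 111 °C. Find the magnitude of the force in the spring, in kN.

P ≈ 324 kN

Free thermal expansion: δ_free = αΔT L = 17.4×10⁻⁶ × 111 × 1725 = 3.332 mm.
With a force P in the spring, the elastic change of the pin is PL/(AE) and that of the spring is P/k; compatibility requires their sum to equal δ_free.
P [ L/(AE) + 1/k ] = δ_free → P [ 1725/(2225×192×10³) + 1/(160×10³) ] = 3.332.
P = 3.332 / 1.029×10⁻⁵ = 323800 N.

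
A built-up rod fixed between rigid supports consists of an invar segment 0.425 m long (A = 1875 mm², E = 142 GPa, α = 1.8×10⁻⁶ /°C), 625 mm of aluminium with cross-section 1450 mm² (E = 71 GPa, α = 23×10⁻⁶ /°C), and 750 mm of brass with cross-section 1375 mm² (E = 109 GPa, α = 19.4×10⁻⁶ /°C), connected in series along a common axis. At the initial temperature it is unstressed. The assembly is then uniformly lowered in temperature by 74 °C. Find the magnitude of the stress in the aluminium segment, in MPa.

σ ≈ 120 MPa (tensile)

Free thermal contraction of the whole bar: Σ αᵢΔT Lᵢ = 1.8×10⁻⁶×74×425 + 23×10⁻⁶×74×625 + 19.4×10⁻⁶×74×750 = 2.197 mm.
The walls prevent any net length change, so an axial force P (same in every segment) develops. Compatibility: P · Σ Lᵢ/(AᵢEᵢ) = δ_free.
Σ Lᵢ/(AᵢEᵢ) = 425/(1875×142×10³) + 625/(1450×71×10³) + 750/(1375×109×10³) = 1.267×10⁻⁵ mm/N.
Hence P = δ_free / Σ(L/AE) = 2.197/1.267×10⁻⁵ = 173.4 kN (tensile).
σ_{aluminium} = P / A = 173400 / 1450 = 119.6 MPa.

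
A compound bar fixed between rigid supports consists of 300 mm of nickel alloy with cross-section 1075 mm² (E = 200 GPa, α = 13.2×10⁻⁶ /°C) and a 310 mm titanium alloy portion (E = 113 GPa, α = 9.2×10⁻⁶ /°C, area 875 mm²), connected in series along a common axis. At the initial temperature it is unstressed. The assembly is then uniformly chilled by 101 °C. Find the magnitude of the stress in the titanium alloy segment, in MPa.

If the supports were absent, the total length change would be Σ αᵢΔT Lᵢ = 13.2×10⁻⁶×101×300 + 9.2×10⁻⁶×101×310 = 0.688 mm.
The rigid supports impose zero overall length change; the single axial force P common to all segments must satisfy P Σ Lᵢ/(AᵢEᵢ) = δ_free.
The series flexibility is Σ Lᵢ/(AᵢEᵢ) = 300/(1075×200×10³) + 310/(875×113×10³) = 4.531×10⁻⁶ mm/N.
P = 0.688 / 4.531×10⁻⁶ = 151900 N = 151.9 kN, tensile.
σ_{titanium alloy} = P / A = 151900 / 875 = 173.6 MPa.

σ ≈ 174 MPa (tensile)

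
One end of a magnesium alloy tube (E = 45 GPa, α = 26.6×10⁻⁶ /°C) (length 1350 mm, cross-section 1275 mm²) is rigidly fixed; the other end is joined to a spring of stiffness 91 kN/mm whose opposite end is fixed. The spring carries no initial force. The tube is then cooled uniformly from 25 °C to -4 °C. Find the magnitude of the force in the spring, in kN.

Free thermal contraction: δ_free = αΔT L = 26.6×10⁻⁶ × 29 × 1350 = 1.041 mm.
Let P be the tensile force in the spring. The tube extends elastically by PL/(AE) and the spring stretches by P/k; together these equal δ_free.
P [ L/(AE) + 1/k ] = δ_free → P [ 1350/(1275×45×10³) + 1/(91×10³) ] = 1.041.
P = 1.041 / 3.452×10⁻⁵ = 30170 N.

P ≈ 30.2 kN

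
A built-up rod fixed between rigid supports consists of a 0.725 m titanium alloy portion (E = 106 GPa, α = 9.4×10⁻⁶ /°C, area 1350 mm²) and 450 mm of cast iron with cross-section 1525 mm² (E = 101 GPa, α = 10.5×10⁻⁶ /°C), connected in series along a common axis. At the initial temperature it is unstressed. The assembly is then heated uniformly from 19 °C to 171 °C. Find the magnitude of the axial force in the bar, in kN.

P ≈ 220 kN (compressive)

Free thermal expansion of the whole bar: Σ αᵢΔT Lᵢ = 9.4×10⁻⁶×152×725 + 10.5×10⁻⁶×152×450 = 1.754 mm.
The walls prevent any net length change, so an axial force P (same in every segment) develops. Compatibility: P · Σ Lᵢ/(AᵢEᵢ) = δ_free.
Σ Lᵢ/(AᵢEᵢ) = 725/(1350×106×10³) + 450/(1525×101×10³) = 7.988×10⁻⁶ mm/N.
P = 1.754 / 7.988×10⁻⁶ = 219600 N = 219.6 kN, compressive.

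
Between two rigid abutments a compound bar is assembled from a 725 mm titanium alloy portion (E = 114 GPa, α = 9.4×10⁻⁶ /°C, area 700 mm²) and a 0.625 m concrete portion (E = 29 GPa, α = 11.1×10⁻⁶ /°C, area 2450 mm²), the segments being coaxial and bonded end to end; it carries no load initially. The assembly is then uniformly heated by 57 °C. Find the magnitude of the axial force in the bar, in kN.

P ≈ 43.8 kN (compressive)

Free thermal expansion of the whole bar: Σ αᵢΔT Lᵢ = 9.4×10⁻⁶×57×725 + 11.1×10⁻⁶×57×625 = 0.7839 mm.
Since the ends are fixed, an axial force P builds up, equal in every segment, with P · Σ Lᵢ/(AᵢEᵢ) = δ_free.
The series flexibility is Σ Lᵢ/(AᵢEᵢ) = 725/(700×114×10³) + 625/(2450×29×10³) = 1.788×10⁻⁵ mm/N.
So P = 0.7839 / 1.788×10⁻⁵ = 43.84 kN, compressive.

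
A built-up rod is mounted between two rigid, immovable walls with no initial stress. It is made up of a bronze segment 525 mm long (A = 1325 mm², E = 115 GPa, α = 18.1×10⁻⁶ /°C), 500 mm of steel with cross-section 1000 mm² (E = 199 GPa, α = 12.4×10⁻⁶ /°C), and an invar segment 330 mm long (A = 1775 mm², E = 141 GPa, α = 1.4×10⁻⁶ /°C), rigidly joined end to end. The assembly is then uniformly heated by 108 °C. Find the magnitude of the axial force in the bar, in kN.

If the supports were absent, the total length change would be Σ αᵢΔT Lᵢ = 18.1×10⁻⁶×108×525 + 12.4×10⁻⁶×108×500 + 1.4×10⁻⁶×108×330 = 1.746 mm.
Since the ends are fixed, an axial force P builds up, equal in every segment, with P · Σ Lᵢ/(AᵢEᵢ) = δ_free.
Σ Lᵢ/(AᵢEᵢ) = 525/(1325×115×10³) + 500/(1000×199×10³) + 330/(1775×141×10³) = 7.277×10⁻⁶ mm/N.
P = 1.746 / 7.277×10⁻⁶ = 239900 N = 239.9 kN, compressive.

P ≈ 240 kN (compressive)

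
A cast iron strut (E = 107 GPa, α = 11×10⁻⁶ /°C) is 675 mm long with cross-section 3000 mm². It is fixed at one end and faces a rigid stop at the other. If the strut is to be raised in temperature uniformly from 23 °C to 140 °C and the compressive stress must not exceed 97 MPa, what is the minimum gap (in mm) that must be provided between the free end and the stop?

With no wall the strut would lengthen by αΔT L = 11×10⁻⁶ × 117 × 675 = 0.8687 mm.
At the allowable stress the elastic shortening the wall may impose is σL/E = 97 × 675 / (107×10³) = 0.6119 mm.
The gap must absorb the remainder: g_min = 0.8687 − 0.6119 = 0.2568 mm.

g ≈ 0.257 mm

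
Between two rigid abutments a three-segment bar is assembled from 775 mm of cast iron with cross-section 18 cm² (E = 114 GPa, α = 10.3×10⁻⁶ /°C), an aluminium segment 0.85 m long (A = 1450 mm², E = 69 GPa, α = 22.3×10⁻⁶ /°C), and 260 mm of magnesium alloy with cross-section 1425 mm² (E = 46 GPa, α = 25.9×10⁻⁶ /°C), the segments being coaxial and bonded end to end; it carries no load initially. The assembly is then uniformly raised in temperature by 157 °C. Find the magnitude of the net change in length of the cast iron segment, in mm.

With the walls removed the bar would change length by δ_free = Σ αᵢΔT Lᵢ = 10.3×10⁻⁶×157×775 + 22.3×10⁻⁶×157×850 + 25.9×10⁻⁶×157×260 = 5.286 mm.
The walls prevent any net length change, so an axial force P (same in every segment) develops. Compatibility: P · Σ Lᵢ/(AᵢEᵢ) = δ_free.
The series flexibility is Σ Lᵢ/(AᵢEᵢ) = 775/(1800×114×10³) + 850/(1450×69×10³) + 260/(1425×46×10³) = 1.624×10⁻⁵ mm/N.
Hence P = δ_free / Σ(L/AE) = 5.286/1.624×10⁻⁵ = 325.5 kN (compressive).
For the cast iron segment, free thermal change = 10.3×10⁻⁶×157×775 = 1.253 mm and elastic change from P = 325500×775/(1800×114×10³) = 1.229 mm; these oppose, so the net change is 0.0238 mm (segment lengthens).

|ΔL| ≈ 0.0238 mm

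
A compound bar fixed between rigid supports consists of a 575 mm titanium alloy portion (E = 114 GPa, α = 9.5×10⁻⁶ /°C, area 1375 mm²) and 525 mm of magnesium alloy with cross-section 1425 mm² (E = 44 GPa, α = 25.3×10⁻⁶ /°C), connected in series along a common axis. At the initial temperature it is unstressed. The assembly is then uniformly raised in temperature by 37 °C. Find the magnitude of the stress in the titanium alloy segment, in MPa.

Free thermal expansion of the whole bar: Σ αᵢΔT Lᵢ = 9.5×10⁻⁶×37×575 + 25.3×10⁻⁶×37×525 = 0.6936 mm.
The walls prevent any net length change, so an axial force P (same in every segment) develops. Compatibility: P · Σ Lᵢ/(AᵢEᵢ) = δ_free.
The series flexibility is Σ Lᵢ/(AᵢEᵢ) = 575/(1375×114×10³) + 525/(1425×44×10³) = 1.204×10⁻⁵ mm/N.
P = 0.6936 / 1.204×10⁻⁵ = 57600 N = 57.6 kN, compressive.
σ_{titanium alloy} = P / A = 57600 / 1375 = 41.89 MPa.

σ ≈ 41.9 MPa (compressive)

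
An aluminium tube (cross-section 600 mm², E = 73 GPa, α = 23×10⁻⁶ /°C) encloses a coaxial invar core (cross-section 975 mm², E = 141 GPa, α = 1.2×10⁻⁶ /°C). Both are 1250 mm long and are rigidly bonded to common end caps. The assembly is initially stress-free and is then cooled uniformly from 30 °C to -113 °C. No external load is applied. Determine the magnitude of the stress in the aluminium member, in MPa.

Both members must finish at the same length. With the larger α, the aluminium tends to over-contract; the plates restrain it, putting the aluminium in tension and the invar in compression. With no external load the two internal forces are equal and opposite, magnitude P.
Setting the final lengths equal and cancelling L: (α₁ − α₂)ΔT = P/(A₁E₁) + P/(A₂E₂).
|α₁ − α₂|·ΔT = 21.8×10⁻⁶ × 143 = 0.003117.
1/(A₁E₁) + 1/(A₂E₂) = 1/(600×73×10³) + 1/(975×141×10³) = 3.011×10⁻⁸ N⁻¹.
So P = 0.003117 / 3.011×10⁻⁸ = 103.6 kN.
σ_{aluminium} = P/A₁ = 103600/600 = 172.6 MPa, tensile.

σ ≈ 173 MPa (tensile)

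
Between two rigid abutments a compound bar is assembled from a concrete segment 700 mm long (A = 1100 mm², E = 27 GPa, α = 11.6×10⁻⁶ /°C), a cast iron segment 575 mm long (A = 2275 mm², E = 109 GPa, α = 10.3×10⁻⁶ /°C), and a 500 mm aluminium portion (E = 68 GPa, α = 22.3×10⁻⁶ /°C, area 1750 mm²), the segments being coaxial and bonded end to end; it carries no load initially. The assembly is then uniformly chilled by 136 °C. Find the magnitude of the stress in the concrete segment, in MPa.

σ ≈ 104 MPa (tensile)

Free thermal contraction of the whole bar: Σ αᵢΔT Lᵢ = 11.6×10⁻⁶×136×700 + 10.3×10⁻⁶×136×575 + 22.3×10⁻⁶×136×500 = 3.426 mm.
The walls prevent any net length change, so an axial force P (same in every segment) develops. Compatibility: P · Σ Lᵢ/(AᵢEᵢ) = δ_free.
The series flexibility is Σ Lᵢ/(AᵢEᵢ) = 700/(1100×27×10³) + 575/(2275×109×10³) + 500/(1750×68×10³) = 3.009×10⁻⁵ mm/N.
So P = 3.426 / 3.009×10⁻⁵ = 113.9 kN, tensile.
σ_{concrete} = P / A = 113900 / 1100 = 103.5 MPa.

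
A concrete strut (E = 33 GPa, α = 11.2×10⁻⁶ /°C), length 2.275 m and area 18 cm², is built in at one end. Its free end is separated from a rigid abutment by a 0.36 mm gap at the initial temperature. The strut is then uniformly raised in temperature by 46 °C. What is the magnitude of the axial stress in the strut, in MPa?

σ ≈ 11.8 MPa (compressive)

If the wall were absent the strut would grow by αΔT L = 11.2×10⁻⁶ × 46 × 2275 = 1.172 mm.
After closing the 0.36 mm clearance, 1.172 − 0.36 = 0.8121 mm of expansion remains to be suppressed by the wall.
So σ = E(δ_free − g)/L = 33×10³ × 0.8121/2275 = 11.78 MPa.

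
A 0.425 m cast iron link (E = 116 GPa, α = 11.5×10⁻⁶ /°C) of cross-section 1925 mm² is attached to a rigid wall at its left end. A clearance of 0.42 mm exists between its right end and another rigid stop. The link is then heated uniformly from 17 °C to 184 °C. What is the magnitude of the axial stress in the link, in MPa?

Free thermal elongation = αΔT L = 11.5×10⁻⁶ × 167 × 425 = 0.8162 mm.
The gap closes (δ_free > 0.42 mm) and the wall then resists a further 0.8162 − 0.42 = 0.3962 mm of expansion.
So σ = E(δ_free − g)/L = 116×10³ × 0.3962/425 = 108.1 MPa.

σ ≈ 108 MPa (compressive)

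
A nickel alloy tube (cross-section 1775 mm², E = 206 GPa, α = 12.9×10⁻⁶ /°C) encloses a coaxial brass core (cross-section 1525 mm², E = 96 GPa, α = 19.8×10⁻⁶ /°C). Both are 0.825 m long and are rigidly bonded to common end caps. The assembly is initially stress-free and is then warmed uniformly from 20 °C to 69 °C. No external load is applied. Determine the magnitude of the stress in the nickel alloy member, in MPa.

Equilibrium of a rigid end plate with no external load gives equal and opposite internal forces ±P in the two members. Since α_{brass} > α_{nickel alloy}, heating drives the brass into compression and the nickel alloy into tension.
Equating the net (thermal + elastic) strains gives |α₁ − α₂|·ΔT = P·[1/(A₁E₁) + 1/(A₂E₂)].
|α₁ − α₂|·ΔT = 6.9×10⁻⁶ × 49 = 0.0003381.
1/(A₁E₁) + 1/(A₂E₂) = 1/(1775×206×10³) + 1/(1525×96×10³) = 9.565×10⁻⁹ N⁻¹.
P = 0.0003381 / 9.565×10⁻⁹ = 35350 N = 35.35 kN.
σ_{nickel alloy} = P/A₁ = 35350/1775 = 19.91 MPa, tensile.

σ ≈ 19.9 MPa (tensile)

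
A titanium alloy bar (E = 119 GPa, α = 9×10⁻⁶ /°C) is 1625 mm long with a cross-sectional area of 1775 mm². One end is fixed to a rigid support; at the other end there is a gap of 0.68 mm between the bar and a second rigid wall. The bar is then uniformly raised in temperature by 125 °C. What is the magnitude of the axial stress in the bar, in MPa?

If the wall were absent the bar would grow by αΔT L = 9×10⁻⁶ × 125 × 1625 = 1.828 mm.
After closing the 0.68 mm clearance, 1.828 − 0.68 = 1.148 mm of expansion remains to be suppressed by the wall.
Compatibility: PL/(AE) = 1.148 mm, so σ = P/A = E × (1.148/1625) = 84.08 MPa.

σ ≈ 84.1 MPa (compressive)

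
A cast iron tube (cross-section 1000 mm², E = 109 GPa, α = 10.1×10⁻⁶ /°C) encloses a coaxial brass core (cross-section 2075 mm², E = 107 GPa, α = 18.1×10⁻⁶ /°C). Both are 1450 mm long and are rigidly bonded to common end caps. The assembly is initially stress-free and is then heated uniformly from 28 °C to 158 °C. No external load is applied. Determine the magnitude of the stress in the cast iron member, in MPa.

σ ≈ 76 MPa (tensile)

The brass has the larger α, so on heating it would change length more than the cast iron if both were free. The rigid plates force a common final length, so the brass is put into compression and the cast iron into tension, with equal and opposite forces P (no external load).
Compatibility of the two members (thermal + elastic change equal): (α₁ − α₂)ΔT = P·[1/(A₁E₁) + 1/(A₂E₂)].
|α₁ − α₂|·ΔT = 8×10⁻⁶ × 130 = 0.00104.
1/(A₁E₁) + 1/(A₂E₂) = 1/(1000×109×10³) + 1/(2075×107×10³) = 1.368×10⁻⁸ N⁻¹.
P = 0.00104 / 1.368×10⁻⁸ = 76030 N = 76.03 kN.
σ_{cast iron} = P/A₁ = 76030/1000 = 76.03 MPa, tensile.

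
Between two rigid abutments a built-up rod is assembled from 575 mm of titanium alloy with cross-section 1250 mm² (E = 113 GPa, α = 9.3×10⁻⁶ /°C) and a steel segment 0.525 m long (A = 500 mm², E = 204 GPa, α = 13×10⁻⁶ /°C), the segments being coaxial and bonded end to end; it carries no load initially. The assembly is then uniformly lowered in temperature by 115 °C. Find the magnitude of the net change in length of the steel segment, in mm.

|ΔL| ≈ 0.00323 mm

With the walls removed the bar would change length by δ_free = Σ αᵢΔT Lᵢ = 9.3×10⁻⁶×115×575 + 13×10⁻⁶×115×525 = 1.4 mm.
Since the ends are fixed, an axial force P builds up, equal in every segment, with P · Σ Lᵢ/(AᵢEᵢ) = δ_free.
Σ Lᵢ/(AᵢEᵢ) = 575/(1250×113×10³) + 525/(500×204×10³) = 9.218×10⁻⁶ mm/N.
P = 1.4 / 9.218×10⁻⁶ = 151900 N = 151.9 kN, tensile.
For the steel segment, free thermal change = 13×10⁻⁶×115×525 = 0.7849 mm and elastic change from P = 151900×525/(500×204×10³) = 0.7816 mm; these oppose, so the net change is 0.00323 mm (segment shortens).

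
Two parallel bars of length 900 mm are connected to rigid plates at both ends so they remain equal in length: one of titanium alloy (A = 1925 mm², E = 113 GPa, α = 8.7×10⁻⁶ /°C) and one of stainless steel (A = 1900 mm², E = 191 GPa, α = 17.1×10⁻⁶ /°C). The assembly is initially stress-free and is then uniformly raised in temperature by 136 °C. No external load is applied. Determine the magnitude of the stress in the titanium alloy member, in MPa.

σ ≈ 80.7 MPa (tensile)

Equilibrium of a rigid end plate with no external load gives equal and opposite internal forces ±P in the two members. Since α_{stainless steel} > α_{titanium alloy}, heating drives the stainless steel into compression and the titanium alloy into tension.
Compatibility of the two members (thermal + elastic change equal): (α₁ − α₂)ΔT = P·[1/(A₁E₁) + 1/(A₂E₂)].
|α₁ − α₂|·ΔT = 8.4×10⁻⁶ × 136 = 0.001142.
1/(A₁E₁) + 1/(A₂E₂) = 1/(1925×113×10³) + 1/(1900×191×10³) = 7.353×10⁻⁹ N⁻¹.
So P = 0.001142 / 7.353×10⁻⁹ = 155.4 kN.
σ_{titanium alloy} = P/A₁ = 155400/1925 = 80.71 MPa, tensile.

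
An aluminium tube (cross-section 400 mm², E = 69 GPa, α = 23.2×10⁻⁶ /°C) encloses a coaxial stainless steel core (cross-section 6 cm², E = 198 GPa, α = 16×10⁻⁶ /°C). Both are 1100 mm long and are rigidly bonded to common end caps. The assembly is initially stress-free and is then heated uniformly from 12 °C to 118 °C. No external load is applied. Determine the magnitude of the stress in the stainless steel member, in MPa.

σ ≈ 28.5 MPa (tensile)

The aluminium has the larger α, so on heating it would change length more than the stainless steel if both were free. The rigid plates force a common final length, so the aluminium is put into compression and the stainless steel into tension, with equal and opposite forces P (no external load).
Compatibility of the two members (thermal + elastic change equal): (α₁ − α₂)ΔT = P·[1/(A₁E₁) + 1/(A₂E₂)].
|α₁ − α₂|·ΔT = 7.2×10⁻⁶ × 106 = 0.0007632.
1/(A₁E₁) + 1/(A₂E₂) = 1/(400×69×10³) + 1/(600×198×10³) = 4.465×10⁻⁸ N⁻¹.
P = 0.0007632 / 4.465×10⁻⁸ = 17090 N = 17.09 kN.
σ_{stainless steel} = P/A₂ = 17090/600 = 28.49 MPa, tensile.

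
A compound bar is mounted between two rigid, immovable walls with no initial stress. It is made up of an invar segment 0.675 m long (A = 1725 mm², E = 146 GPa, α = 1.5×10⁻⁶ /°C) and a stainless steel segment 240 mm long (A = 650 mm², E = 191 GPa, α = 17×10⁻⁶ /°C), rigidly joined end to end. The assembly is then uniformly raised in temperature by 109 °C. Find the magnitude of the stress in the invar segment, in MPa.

Free thermal expansion of the whole bar: Σ αᵢΔT Lᵢ = 1.5×10⁻⁶×109×675 + 17×10⁻⁶×109×240 = 0.5551 mm.
The rigid supports impose zero overall length change; the single axial force P common to all segments must satisfy P Σ Lᵢ/(AᵢEᵢ) = δ_free.
The series flexibility is Σ Lᵢ/(AᵢEᵢ) = 675/(1725×146×10³) + 240/(650×191×10³) = 4.613×10⁻⁶ mm/N.
So P = 0.5551 / 4.613×10⁻⁶ = 120.3 kN, compressive.
σ_{invar} = P / A = 120300 / 1725 = 69.75 MPa.

σ ≈ 69.8 MPa (compressive)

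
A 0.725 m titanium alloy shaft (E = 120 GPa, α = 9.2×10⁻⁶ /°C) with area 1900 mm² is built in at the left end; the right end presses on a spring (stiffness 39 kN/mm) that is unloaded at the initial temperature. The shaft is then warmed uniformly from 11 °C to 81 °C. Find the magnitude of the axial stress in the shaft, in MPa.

The unrestrained thermal change is αΔT L = 9.2×10⁻⁶ × 70 × 725 = 0.4669 mm.
Let P be the compressive force at the spring. The shaft shortens elastically by PL/(AE) and the spring compresses by P/k; together these equal δ_free.
P [ L/(AE) + 1/k ] = δ_free → P [ 725/(1900×120×10³) + 1/(39×10³) ] = 0.4669.
P = 0.4669 / 2.882×10⁻⁵ = 16200 N.
σ = P/A = 16200/1900 = 8.526 MPa.

σ ≈ 8.53 MPa (compressive)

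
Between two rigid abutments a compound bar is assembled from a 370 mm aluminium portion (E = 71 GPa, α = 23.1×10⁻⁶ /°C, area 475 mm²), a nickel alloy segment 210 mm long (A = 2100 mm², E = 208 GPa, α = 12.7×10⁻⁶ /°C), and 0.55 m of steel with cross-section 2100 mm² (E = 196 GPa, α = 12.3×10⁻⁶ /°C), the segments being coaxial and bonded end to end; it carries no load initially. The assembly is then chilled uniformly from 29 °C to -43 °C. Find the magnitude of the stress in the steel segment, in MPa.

σ ≈ 48.2 MPa (tensile)

If the supports were absent, the total length change would be Σ αᵢΔT Lᵢ = 23.1×10⁻⁶×72×370 + 12.7×10⁻⁶×72×210 + 12.3×10⁻⁶×72×550 = 1.294 mm.
The rigid supports impose zero overall length change; the single axial force P common to all segments must satisfy P Σ Lᵢ/(AᵢEᵢ) = δ_free.
The series flexibility is Σ Lᵢ/(AᵢEᵢ) = 370/(475×71×10³) + 210/(2100×208×10³) + 550/(2100×196×10³) = 1.279×10⁻⁵ mm/N.
So P = 1.294 / 1.279×10⁻⁵ = 101.2 kN, tensile.
σ_{steel} = P / A = 101200 / 2100 = 48.2 MPa.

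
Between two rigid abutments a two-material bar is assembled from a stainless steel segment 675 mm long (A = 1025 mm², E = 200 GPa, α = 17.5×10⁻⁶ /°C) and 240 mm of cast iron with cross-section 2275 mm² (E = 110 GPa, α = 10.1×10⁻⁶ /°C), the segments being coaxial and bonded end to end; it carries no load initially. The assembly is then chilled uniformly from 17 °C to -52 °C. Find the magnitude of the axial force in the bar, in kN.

Free thermal contraction of the whole bar: Σ αᵢΔT Lᵢ = 17.5×10⁻⁶×69×675 + 10.1×10⁻⁶×69×240 = 0.9823 mm.
The walls prevent any net length change, so an axial force P (same in every segment) develops. Compatibility: P · Σ Lᵢ/(AᵢEᵢ) = δ_free.
The series flexibility is Σ Lᵢ/(AᵢEᵢ) = 675/(1025×200×10³) + 240/(2275×110×10³) = 4.252×10⁻⁶ mm/N.
P = 0.9823 / 4.252×10⁻⁶ = 231000 N = 231 kN, tensile.

P ≈ 231 kN (tensile)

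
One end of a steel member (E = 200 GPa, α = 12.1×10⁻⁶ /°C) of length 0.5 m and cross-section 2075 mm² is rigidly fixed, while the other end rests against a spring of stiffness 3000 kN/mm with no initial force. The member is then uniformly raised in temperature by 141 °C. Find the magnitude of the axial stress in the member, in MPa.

σ ≈ 267 MPa (compressive)

If the spring were absent the member would lengthen by αΔT L = 12.1×10⁻⁶ × 141 × 500 = 0.853 mm.
Let P be the compressive force at the spring. The member shortens elastically by PL/(AE) and the spring compresses by P/k; together these equal δ_free.
So P = δ_free / [L/(AE) + 1/k] = 0.853 / [ 500/(2075×200×10³) + 1/(3000×10³) ].
P = 0.853 / 1.538×10⁻⁶ = 554600 N.
σ = P/A = 554600/2075 = 267.3 MPa.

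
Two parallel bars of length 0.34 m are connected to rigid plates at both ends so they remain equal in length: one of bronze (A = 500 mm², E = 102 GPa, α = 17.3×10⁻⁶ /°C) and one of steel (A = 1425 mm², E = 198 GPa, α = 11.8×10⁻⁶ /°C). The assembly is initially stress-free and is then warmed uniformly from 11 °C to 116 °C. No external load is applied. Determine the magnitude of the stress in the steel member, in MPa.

Equilibrium of a rigid end plate with no external load gives equal and opposite internal forces ±P in the two members. Since α_{bronze} > α_{steel}, heating drives the bronze into compression and the steel into tension.
Equating the net (thermal + elastic) strains gives |α₁ − α₂|·ΔT = P·[1/(A₁E₁) + 1/(A₂E₂)].
|α₁ − α₂|·ΔT = 5.5×10⁻⁶ × 105 = 0.0005775.
1/(A₁E₁) + 1/(A₂E₂) = 1/(500×102×10³) + 1/(1425×198×10³) = 2.315×10⁻⁸ N⁻¹.
P = 0.0005775 / 2.315×10⁻⁸ = 24940 N = 24.94 kN.
σ_{steel} = P/A₂ = 24940/1425 = 17.5 MPa, tensile.

σ ≈ 17.5 MPa (tensile)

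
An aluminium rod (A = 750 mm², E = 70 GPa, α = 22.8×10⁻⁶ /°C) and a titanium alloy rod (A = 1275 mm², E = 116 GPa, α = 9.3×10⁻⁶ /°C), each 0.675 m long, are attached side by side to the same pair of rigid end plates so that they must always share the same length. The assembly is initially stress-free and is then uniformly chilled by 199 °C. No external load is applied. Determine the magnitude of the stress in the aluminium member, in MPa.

The aluminium has the larger α, so on cooling it would change length more than the titanium alloy if both were free. The rigid plates force a common final length, so the aluminium is put into tension and the titanium alloy into compression, with equal and opposite forces P (no external load).
Equating the net (thermal + elastic) strains gives |α₁ − α₂|·ΔT = P·[1/(A₁E₁) + 1/(A₂E₂)].
|α₁ − α₂|·ΔT = 13.5×10⁻⁶ × 199 = 0.002687.
1/(A₁E₁) + 1/(A₂E₂) = 1/(750×70×10³) + 1/(1275×116×10³) = 2.581×10⁻⁸ N⁻¹.
P = 0.002687 / 2.581×10⁻⁸ = 104100 N = 104.1 kN.
σ_{aluminium} = P/A₁ = 104100/750 = 138.8 MPa, tensile.

σ ≈ 139 MPa (tensile)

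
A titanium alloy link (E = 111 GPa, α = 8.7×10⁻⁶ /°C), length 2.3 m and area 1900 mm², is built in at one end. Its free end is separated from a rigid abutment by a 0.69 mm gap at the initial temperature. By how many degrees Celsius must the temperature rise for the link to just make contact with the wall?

The gap closes when αΔT L = 0.69 mm, since the link is still unstressed at that instant.
ΔT = 0.69 / (8.7×10⁻⁶ × 2300) = 34.48 °C.

ΔT ≈ 34.5 °C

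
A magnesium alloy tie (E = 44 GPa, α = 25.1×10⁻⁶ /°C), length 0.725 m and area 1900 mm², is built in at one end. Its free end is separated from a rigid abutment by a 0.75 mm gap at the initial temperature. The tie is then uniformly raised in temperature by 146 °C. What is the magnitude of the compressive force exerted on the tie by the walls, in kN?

P ≈ 220 kN

If the wall were absent the tie would grow by αΔT L = 25.1×10⁻⁶ × 146 × 725 = 2.657 mm.
After closing the 0.75 mm clearance, 2.657 − 0.75 = 1.907 mm of expansion remains to be suppressed by the wall.
Compatibility: PL/(AE) = 1.907 mm, so σ = P/A = E × (1.907/725) = 115.7 MPa.
P = σA = 115.7 × 1900 = 219.9 kN.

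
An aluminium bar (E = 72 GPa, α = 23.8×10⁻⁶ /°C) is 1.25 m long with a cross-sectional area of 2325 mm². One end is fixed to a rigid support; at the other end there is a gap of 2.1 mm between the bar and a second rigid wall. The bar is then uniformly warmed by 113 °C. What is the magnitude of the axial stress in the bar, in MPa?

Unrestrained expansion: δ_free = αΔT L = 23.8×10⁻⁶ × 113 × 1250 = 3.362 mm.
The gap closes (δ_free > 2.1 mm) and the wall then resists a further 3.362 − 2.1 = 1.262 mm of expansion.
That suppressed elongation corresponds to σ = E·Δ/L = 72×10³ × 1.262/1250 = 72.68 MPa.

σ ≈ 72.7 MPa (compressive)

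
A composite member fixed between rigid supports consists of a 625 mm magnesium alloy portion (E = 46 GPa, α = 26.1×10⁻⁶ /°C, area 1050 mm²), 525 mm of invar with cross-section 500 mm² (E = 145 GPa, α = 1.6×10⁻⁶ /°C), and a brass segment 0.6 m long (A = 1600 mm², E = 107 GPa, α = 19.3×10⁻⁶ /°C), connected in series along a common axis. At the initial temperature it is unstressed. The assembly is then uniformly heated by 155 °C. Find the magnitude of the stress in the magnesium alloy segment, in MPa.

σ ≈ 179 MPa (compressive)

Free thermal expansion of the whole bar: Σ αᵢΔT Lᵢ = 26.1×10⁻⁶×155×625 + 1.6×10⁻⁶×155×525 + 19.3×10⁻⁶×155×600 = 4.454 mm.
Since the ends are fixed, an axial force P builds up, equal in every segment, with P · Σ Lᵢ/(AᵢEᵢ) = δ_free.
Σ Lᵢ/(AᵢEᵢ) = 625/(1050×46×10³) + 525/(500×145×10³) + 600/(1600×107×10³) = 2.369×10⁻⁵ mm/N.
So P = 4.454 / 2.369×10⁻⁵ = 188 kN, compressive.
σ_{magnesium alloy} = P / A = 188000 / 1050 = 179.1 MPa.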